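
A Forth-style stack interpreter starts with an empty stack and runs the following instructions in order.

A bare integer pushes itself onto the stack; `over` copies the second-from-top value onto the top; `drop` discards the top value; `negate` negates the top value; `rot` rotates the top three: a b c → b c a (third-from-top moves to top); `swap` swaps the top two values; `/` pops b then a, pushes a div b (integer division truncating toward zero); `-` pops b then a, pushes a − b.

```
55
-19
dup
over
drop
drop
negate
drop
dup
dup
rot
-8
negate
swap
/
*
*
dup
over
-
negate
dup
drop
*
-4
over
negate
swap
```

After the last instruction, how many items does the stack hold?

3

55     : [55]
-19    : [55, -19]
dup    : [55, -19, -19]
over   : [55, -19, -19, -19]
drop   : [55, -19, -19]
drop   : [55, -19]
negate : [55, 19]
drop   : [55]
dup    : [55, 55]
dup    : [55, 55, 55]
rot    : [55, 55, 55]
-8     : [55, 55, 55, -8]
negate : [55, 55, 55, 8]
swap   : [55, 55, 8, 55]
/      : [55, 55, 0]
*      : [55, 0]
*      : [0]
dup    : [0, 0]
over   : [0, 0, 0]
-      : [0, 0]
negate : [0, 0]
dup    : [0, 0, 0]
drop   : [0, 0]
*      : [0]
-4     : [0, -4]
over   : [0, -4, 0]
negate : [0, -4, 0]
swap   : [0, 0, -4]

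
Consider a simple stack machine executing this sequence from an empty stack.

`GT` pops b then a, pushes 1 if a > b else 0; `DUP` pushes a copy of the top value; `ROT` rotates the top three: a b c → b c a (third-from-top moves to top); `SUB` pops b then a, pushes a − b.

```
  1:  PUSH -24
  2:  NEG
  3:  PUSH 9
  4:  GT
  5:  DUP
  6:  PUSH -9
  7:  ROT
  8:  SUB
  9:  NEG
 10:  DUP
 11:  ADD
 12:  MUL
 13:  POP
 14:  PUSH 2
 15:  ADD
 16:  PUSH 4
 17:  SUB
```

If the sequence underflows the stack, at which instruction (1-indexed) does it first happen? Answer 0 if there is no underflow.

15

PUSH -24  -24
NEG       24
PUSH 9    24 9
GT        1
DUP       1 1
PUSH -9   1 1 -9
ROT       1 -9 1
SUB       1 -10
NEG       1 10
DUP       1 10 10
ADD       1 20
MUL       20
POP       (empty)
PUSH 2    2
ADD  — needs 2 operands, stack has 1 → underflow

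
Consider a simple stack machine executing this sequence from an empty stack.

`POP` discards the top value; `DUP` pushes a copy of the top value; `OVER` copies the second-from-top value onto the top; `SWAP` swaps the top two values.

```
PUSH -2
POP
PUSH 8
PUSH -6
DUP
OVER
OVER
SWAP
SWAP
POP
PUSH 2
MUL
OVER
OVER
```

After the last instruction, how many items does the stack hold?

6

PUSH -2  [-2]
POP      []
PUSH 8   [8]
PUSH -6  [8, -6]
DUP      [8, -6, -6]
OVER     [8, -6, -6, -6]
OVER     [8, -6, -6, -6, -6]
SWAP     [8, -6, -6, -6, -6]
SWAP     [8, -6, -6, -6, -6]
POP      [8, -6, -6, -6]
PUSH 2   [8, -6, -6, -6, 2]
MUL      [8, -6, -6, -12]
OVER     [8, -6, -6, -12, -6]
OVER     [8, -6, -6, -12, -6, -12]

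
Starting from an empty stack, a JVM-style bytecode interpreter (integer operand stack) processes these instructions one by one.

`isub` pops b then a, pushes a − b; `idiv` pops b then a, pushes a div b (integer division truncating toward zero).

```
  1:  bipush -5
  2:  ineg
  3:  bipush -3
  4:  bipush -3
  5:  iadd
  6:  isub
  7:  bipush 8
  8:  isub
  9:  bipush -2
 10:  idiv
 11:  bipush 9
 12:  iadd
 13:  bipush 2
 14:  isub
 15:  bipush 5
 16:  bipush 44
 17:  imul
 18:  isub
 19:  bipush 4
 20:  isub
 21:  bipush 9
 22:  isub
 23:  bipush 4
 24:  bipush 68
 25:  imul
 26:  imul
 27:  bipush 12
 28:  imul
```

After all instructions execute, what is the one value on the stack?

-740928

bipush -5 : [-5]
ineg      : [5]
bipush -3 : [5, -3]
bipush -3 : [5, -3, -3]
iadd      : [5, -6]
isub      : [11]
bipush 8  : [11, 8]
isub      : [3]
bipush -2 : [3, -2]
idiv      : [-1]
bipush 9  : [-1, 9]
iadd      : [8]
bipush 2  : [8, 2]
isub      : [6]
bipush 5  : [6, 5]
bipush 44 : [6, 5, 44]
imul      : [6, 220]
isub      : [-214]
bipush 4  : [-214, 4]
isub      : [-218]
bipush 9  : [-218, 9]
isub      : [-227]
bipush 4  : [-227, 4]
bipush 68 : [-227, 4, 68]
imul      : [-227, 272]
imul      : [-61744]
bipush 12 : [-61744, 12]
imul      : [-740928]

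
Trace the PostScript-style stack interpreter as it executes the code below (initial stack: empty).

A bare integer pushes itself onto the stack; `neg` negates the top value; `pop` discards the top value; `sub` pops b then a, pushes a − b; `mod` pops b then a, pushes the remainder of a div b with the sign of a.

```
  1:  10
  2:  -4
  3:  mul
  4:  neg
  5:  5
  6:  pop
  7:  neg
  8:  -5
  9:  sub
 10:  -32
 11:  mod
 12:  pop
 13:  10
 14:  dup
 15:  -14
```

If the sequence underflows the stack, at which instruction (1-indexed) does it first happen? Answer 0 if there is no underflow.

0

10  → 10
-4  → 10 -4
mul → -40
neg → 40
5   → 40 5
pop → 40
neg → -40
-5  → -40 -5
sub → -35
-32 → -35 -32
mod → -3
pop → (empty)
10  → 10
dup → 10 10
-14 → 10 10 -14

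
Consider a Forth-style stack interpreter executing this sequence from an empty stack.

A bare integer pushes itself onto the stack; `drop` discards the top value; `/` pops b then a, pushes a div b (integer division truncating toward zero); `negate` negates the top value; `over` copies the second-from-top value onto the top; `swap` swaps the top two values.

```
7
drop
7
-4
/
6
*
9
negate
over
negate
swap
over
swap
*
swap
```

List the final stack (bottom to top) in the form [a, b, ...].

7      -> [7]
drop   -> []
7      -> [7]
-4     -> [7, -4]
/      -> [-1]
6      -> [-1, 6]
*      -> [-6]
9      -> [-6, 9]
negate -> [-6, -9]
over   -> [-6, -9, -6]
negate -> [-6, -9, 6]
swap   -> [-6, 6, -9]
over   -> [-6, 6, -9, 6]
swap   -> [-6, 6, 6, -9]
*      -> [-6, 6, -54]
swap   -> [-6, -54, 6]

[-6, -54, 6]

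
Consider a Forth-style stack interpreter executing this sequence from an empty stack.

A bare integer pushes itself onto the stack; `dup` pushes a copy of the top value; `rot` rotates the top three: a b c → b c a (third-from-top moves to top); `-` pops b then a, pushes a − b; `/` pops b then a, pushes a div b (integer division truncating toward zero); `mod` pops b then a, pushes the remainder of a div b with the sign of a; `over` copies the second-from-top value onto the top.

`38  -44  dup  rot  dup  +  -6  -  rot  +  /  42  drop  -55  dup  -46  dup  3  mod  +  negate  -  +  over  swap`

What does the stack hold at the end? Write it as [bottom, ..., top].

[-1, -1, -157]

38     -> 38
-44    -> 38 -44
dup    -> 38 -44 -44
rot    -> -44 -44 38
dup    -> -44 -44 38 38
+      -> -44 -44 76
-6     -> -44 -44 76 -6
-      -> -44 -44 82
rot    -> -44 82 -44
+      -> -44 38
/      -> -1
42     -> -1 42
drop   -> -1
-55    -> -1 -55
dup    -> -1 -55 -55
-46    -> -1 -55 -55 -46
dup    -> -1 -55 -55 -46 -46
3      -> -1 -55 -55 -46 -46 3
mod    -> -1 -55 -55 -46 -1
+      -> -1 -55 -55 -47
negate -> -1 -55 -55 47
-      -> -1 -55 -102
+      -> -1 -157
over   -> -1 -157 -1
swap   -> -1 -1 -157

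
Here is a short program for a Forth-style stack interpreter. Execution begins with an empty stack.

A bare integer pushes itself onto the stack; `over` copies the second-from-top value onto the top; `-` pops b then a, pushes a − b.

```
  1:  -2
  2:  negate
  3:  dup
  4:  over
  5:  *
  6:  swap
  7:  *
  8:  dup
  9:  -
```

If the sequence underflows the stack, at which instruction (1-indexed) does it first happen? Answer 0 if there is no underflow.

0

-2     -> -2
negate -> 2
dup    -> 2 2
over   -> 2 2 2
*      -> 2 4
swap   -> 4 2
*      -> 8
dup    -> 8 8
-      -> 0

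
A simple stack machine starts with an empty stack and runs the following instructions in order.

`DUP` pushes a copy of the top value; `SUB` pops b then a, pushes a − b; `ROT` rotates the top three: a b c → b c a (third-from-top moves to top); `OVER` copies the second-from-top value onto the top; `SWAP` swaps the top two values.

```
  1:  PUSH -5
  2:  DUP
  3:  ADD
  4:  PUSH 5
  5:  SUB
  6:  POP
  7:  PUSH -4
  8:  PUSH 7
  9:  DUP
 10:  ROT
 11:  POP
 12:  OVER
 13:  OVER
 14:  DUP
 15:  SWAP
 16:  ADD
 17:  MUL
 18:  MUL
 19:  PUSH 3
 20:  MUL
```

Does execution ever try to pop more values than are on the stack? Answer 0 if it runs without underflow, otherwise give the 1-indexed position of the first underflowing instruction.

PUSH -5  -5
DUP      -5 -5
ADD      -10
PUSH 5   -10 5
SUB      -15
POP      (empty)
PUSH -4  -4
PUSH 7   -4 7
DUP      -4 7 7
ROT      7 7 -4
POP      7 7
OVER     7 7 7
OVER     7 7 7 7
DUP      7 7 7 7 7
SWAP     7 7 7 7 7
ADD      7 7 7 14
MUL      7 7 98
MUL      7 686
PUSH 3   7 686 3
MUL      7 2058

0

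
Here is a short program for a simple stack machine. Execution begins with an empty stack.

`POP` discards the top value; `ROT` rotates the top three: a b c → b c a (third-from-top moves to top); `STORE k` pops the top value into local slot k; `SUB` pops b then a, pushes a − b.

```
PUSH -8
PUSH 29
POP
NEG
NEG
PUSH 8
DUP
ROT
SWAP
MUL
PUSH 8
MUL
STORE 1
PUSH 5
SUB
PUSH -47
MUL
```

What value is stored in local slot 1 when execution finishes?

-512

PUSH -8  : -8
PUSH 29  : -8 29
POP      : -8
NEG      : 8
NEG      : -8
PUSH 8   : -8 8
DUP      : -8 8 8
ROT      : 8 8 -8
SWAP     : 8 -8 8
MUL      : 8 -64
PUSH 8   : 8 -64 8
MUL      : 8 -512
STORE 1  : 8
PUSH 5   : 8 5
SUB      : 3
PUSH -47 : 3 -47
MUL      : -141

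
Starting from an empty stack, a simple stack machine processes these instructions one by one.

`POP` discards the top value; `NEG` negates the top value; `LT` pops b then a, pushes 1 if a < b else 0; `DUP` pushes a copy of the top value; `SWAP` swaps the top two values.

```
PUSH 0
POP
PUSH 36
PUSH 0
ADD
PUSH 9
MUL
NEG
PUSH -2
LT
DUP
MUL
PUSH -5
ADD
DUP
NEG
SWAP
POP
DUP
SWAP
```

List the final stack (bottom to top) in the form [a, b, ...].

[4, 4]

PUSH 0  → 0
POP     → (empty)
PUSH 36 → 36
PUSH 0  → 36 0
ADD     → 36
PUSH 9  → 36 9
MUL     → 324
NEG     → -324
PUSH -2 → -324 -2
LT      → 1
DUP     → 1 1
MUL     → 1
PUSH -5 → 1 -5
ADD     → -4
DUP     → -4 -4
NEG     → -4 4
SWAP    → 4 -4
POP     → 4
DUP     → 4 4
SWAP    → 4 4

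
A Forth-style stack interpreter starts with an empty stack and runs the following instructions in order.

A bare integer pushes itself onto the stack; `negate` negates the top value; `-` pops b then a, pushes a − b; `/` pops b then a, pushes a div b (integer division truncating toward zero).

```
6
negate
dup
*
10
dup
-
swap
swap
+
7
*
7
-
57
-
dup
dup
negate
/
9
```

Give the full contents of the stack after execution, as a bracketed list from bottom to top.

[188, -1, 9]

6       [6]
negate  [-6]
dup     [-6, -6]
*       [36]
10      [36, 10]
dup     [36, 10, 10]
-       [36, 0]
swap    [0, 36]
swap    [36, 0]
+       [36]
7       [36, 7]
*       [252]
7       [252, 7]
-       [245]
57      [245, 57]
-       [188]
dup     [188, 188]
dup     [188, 188, 188]
negate  [188, 188, -188]
/       [188, -1]
9       [188, -1, 9]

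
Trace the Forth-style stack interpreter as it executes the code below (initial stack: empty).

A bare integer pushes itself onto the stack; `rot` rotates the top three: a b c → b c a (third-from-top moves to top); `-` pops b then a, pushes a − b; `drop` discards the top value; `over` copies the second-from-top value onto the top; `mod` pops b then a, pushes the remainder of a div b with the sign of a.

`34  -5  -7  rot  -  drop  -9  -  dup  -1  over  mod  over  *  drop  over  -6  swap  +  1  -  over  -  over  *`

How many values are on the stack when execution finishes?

3

34   → [34]
-5   → [34, -5]
-7   → [34, -5, -7]
rot  → [-5, -7, 34]
-    → [-5, -41]
drop → [-5]
-9   → [-5, -9]
-    → [4]
dup  → [4, 4]
-1   → [4, 4, -1]
over → [4, 4, -1, 4]
mod  → [4, 4, -1]
over → [4, 4, -1, 4]
*    → [4, 4, -4]
drop → [4, 4]
over → [4, 4, 4]
-6   → [4, 4, 4, -6]
swap → [4, 4, -6, 4]
+    → [4, 4, -2]
1    → [4, 4, -2, 1]
-    → [4, 4, -3]
over → [4, 4, -3, 4]
-    → [4, 4, -7]
over → [4, 4, -7, 4]
*    → [4, 4, -28]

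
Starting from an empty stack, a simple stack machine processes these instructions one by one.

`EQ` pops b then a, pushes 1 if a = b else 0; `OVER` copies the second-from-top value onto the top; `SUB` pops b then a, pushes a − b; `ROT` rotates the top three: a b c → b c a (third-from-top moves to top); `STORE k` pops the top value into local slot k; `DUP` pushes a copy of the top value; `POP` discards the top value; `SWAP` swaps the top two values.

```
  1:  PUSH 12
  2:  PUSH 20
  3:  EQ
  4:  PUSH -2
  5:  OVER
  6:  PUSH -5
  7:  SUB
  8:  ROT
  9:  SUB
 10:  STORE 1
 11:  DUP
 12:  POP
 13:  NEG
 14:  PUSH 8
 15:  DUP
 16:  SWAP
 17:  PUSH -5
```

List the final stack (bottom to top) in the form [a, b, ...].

[2, 8, 8, -5]

PUSH 12  [12]
PUSH 20  [12, 20]
EQ       [0]
PUSH -2  [0, -2]
OVER     [0, -2, 0]
PUSH -5  [0, -2, 0, -5]
SUB      [0, -2, 5]
ROT      [-2, 5, 0]
SUB      [-2, 5]
STORE 1  [-2]
DUP      [-2, -2]
POP      [-2]
NEG      [2]
PUSH 8   [2, 8]
DUP      [2, 8, 8]
SWAP     [2, 8, 8]
PUSH -5  [2, 8, 8, -5]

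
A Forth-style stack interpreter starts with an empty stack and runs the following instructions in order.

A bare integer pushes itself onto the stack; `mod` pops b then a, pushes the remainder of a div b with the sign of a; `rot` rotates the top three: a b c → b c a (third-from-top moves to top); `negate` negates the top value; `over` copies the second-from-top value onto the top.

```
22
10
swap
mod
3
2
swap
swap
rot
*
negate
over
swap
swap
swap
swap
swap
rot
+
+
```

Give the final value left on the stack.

22     -> [22]
10     -> [22, 10]
swap   -> [10, 22]
mod    -> [10]
3      -> [10, 3]
2      -> [10, 3, 2]
swap   -> [10, 2, 3]
swap   -> [10, 3, 2]
rot    -> [3, 2, 10]
*      -> [3, 20]
negate -> [3, -20]
over   -> [3, -20, 3]
swap   -> [3, 3, -20]
swap   -> [3, -20, 3]
swap   -> [3, 3, -20]
swap   -> [3, -20, 3]
swap   -> [3, 3, -20]
rot    -> [3, -20, 3]
+      -> [3, -17]
+      -> [-14]

-14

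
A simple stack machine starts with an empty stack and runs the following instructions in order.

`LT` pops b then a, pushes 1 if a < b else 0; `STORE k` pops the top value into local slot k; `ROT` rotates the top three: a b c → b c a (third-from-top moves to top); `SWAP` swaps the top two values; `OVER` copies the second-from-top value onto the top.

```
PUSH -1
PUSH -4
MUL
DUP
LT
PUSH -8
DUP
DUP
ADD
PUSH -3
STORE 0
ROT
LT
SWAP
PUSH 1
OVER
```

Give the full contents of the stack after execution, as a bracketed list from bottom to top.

[1, -8, 1, -8]

PUSH -1 → [-1]
PUSH -4 → [-1, -4]
MUL     → [4]
DUP     → [4, 4]
LT      → [0]
PUSH -8 → [0, -8]
DUP     → [0, -8, -8]
DUP     → [0, -8, -8, -8]
ADD     → [0, -8, -16]
PUSH -3 → [0, -8, -16, -3]
STORE 0 → [0, -8, -16]
ROT     → [-8, -16, 0]
LT      → [-8, 1]
SWAP    → [1, -8]
PUSH 1  → [1, -8, 1]
OVER    → [1, -8, 1, -8]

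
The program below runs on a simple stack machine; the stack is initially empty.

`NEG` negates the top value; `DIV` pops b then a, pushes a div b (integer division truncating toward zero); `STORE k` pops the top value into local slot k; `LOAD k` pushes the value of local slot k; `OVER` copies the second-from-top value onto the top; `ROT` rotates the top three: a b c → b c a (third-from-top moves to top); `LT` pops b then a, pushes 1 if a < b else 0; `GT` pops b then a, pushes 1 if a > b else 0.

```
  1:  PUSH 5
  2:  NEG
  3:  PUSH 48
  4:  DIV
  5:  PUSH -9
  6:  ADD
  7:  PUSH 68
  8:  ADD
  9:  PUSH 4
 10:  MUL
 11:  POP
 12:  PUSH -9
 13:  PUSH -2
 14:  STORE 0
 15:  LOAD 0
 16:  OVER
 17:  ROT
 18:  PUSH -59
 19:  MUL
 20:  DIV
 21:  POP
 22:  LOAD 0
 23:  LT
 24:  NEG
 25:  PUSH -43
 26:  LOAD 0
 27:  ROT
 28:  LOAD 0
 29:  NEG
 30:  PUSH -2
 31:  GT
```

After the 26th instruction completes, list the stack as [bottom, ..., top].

[0, -43, -2]

PUSH 5   → 5
NEG      → -5
PUSH 48  → -5 48
DIV      → 0
PUSH -9  → 0 -9
ADD      → -9
PUSH 68  → -9 68
ADD      → 59
PUSH 4   → 59 4
MUL      → 236
POP      → (empty)
PUSH -9  → -9
PUSH -2  → -9 -2
STORE 0  → -9
LOAD 0   → -9 -2
OVER     → -9 -2 -9
ROT      → -2 -9 -9
PUSH -59 → -2 -9 -9 -59
MUL      → -2 -9 531
DIV      → -2 0
POP      → -2
LOAD 0   → -2 -2
LT       → 0
NEG      → 0
PUSH -43 → 0 -43
LOAD 0   → 0 -43 -2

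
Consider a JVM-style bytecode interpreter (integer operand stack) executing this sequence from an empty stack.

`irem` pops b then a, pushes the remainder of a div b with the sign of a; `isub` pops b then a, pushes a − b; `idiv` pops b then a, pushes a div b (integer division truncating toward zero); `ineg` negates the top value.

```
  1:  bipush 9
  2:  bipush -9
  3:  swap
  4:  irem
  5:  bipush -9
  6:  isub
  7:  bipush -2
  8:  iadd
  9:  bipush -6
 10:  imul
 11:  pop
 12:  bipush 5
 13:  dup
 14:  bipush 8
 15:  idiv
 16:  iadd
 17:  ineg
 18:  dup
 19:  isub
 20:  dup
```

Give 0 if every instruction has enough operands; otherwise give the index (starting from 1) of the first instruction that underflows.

bipush 9  → 9
bipush -9 → 9 -9
swap      → -9 9
irem      → 0
bipush -9 → 0 -9
isub      → 9
bipush -2 → 9 -2
iadd      → 7
bipush -6 → 7 -6
imul      → -42
pop       → (empty)
bipush 5  → 5
dup       → 5 5
bipush 8  → 5 5 8
idiv      → 5 0
iadd      → 5
ineg      → -5
dup       → -5 -5
isub      → 0
dup       → 0 0

0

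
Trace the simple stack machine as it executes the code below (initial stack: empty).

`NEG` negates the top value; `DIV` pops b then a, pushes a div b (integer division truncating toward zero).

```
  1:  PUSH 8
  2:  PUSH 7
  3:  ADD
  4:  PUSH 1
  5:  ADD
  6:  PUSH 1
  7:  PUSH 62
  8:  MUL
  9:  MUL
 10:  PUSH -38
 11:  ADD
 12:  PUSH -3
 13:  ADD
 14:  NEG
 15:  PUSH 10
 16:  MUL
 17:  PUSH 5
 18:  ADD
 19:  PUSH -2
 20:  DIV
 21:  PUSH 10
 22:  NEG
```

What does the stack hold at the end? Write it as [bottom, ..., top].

PUSH 8   → 8
PUSH 7   → 8 7
ADD      → 15
PUSH 1   → 15 1
ADD      → 16
PUSH 1   → 16 1
PUSH 62  → 16 1 62
MUL      → 16 62
MUL      → 992
PUSH -38 → 992 -38
ADD      → 954
PUSH -3  → 954 -3
ADD      → 951
NEG      → -951
PUSH 10  → -951 10
MUL      → -9510
PUSH 5   → -9510 5
ADD      → -9505
PUSH -2  → -9505 -2
DIV      → 4752
PUSH 10  → 4752 10
NEG      → 4752 -10

[4752, -10]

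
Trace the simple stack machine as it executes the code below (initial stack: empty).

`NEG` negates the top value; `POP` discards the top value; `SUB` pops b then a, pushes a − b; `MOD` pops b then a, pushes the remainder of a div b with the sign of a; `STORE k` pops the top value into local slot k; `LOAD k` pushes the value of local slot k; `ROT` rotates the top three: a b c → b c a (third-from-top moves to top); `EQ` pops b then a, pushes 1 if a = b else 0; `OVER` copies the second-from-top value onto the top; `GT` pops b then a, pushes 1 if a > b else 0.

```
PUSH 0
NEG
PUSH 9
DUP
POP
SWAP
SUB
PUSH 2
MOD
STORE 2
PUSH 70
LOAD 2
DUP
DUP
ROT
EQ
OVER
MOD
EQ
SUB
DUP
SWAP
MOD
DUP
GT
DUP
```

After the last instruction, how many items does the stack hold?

2

PUSH 0  → [0]
NEG     → [0]
PUSH 9  → [0, 9]
DUP     → [0, 9, 9]
POP     → [0, 9]
SWAP    → [9, 0]
SUB     → [9]
PUSH 2  → [9, 2]
MOD     → [1]
STORE 2 → []
PUSH 70 → [70]
LOAD 2  → [70, 1]
DUP     → [70, 1, 1]
DUP     → [70, 1, 1, 1]
ROT     → [70, 1, 1, 1]
EQ      → [70, 1, 1]
OVER    → [70, 1, 1, 1]
MOD     → [70, 1, 0]
EQ      → [70, 0]
SUB     → [70]
DUP     → [70, 70]
SWAP    → [70, 70]
MOD     → [0]
DUP     → [0, 0]
GT      → [0]
DUP     → [0, 0]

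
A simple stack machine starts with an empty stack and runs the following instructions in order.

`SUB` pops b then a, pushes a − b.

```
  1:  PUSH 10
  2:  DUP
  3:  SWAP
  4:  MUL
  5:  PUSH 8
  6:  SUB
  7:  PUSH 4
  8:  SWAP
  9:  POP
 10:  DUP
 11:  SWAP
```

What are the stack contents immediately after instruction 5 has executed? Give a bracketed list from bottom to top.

PUSH 10  [10]
DUP      [10, 10]
SWAP     [10, 10]
MUL      [100]
PUSH 8   [100, 8]

[100, 8]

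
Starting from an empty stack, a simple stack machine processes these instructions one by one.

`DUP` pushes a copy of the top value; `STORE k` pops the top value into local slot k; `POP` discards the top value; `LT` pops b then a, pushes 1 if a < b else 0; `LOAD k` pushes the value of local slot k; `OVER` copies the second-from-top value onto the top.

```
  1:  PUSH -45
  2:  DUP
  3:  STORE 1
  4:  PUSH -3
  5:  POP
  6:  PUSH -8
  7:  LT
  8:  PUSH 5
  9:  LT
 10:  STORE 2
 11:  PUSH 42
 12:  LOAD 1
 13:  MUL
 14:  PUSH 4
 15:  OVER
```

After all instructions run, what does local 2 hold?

PUSH -45 : [-45]
DUP      : [-45, -45]
STORE 1  : [-45]
PUSH -3  : [-45, -3]
POP      : [-45]
PUSH -8  : [-45, -8]
LT       : [1]
PUSH 5   : [1, 5]
LT       : [1]
STORE 2  : []
PUSH 42  : [42]
LOAD 1   : [42, -45]
MUL      : [-1890]
PUSH 4   : [-1890, 4]
OVER     : [-1890, 4, -1890]

1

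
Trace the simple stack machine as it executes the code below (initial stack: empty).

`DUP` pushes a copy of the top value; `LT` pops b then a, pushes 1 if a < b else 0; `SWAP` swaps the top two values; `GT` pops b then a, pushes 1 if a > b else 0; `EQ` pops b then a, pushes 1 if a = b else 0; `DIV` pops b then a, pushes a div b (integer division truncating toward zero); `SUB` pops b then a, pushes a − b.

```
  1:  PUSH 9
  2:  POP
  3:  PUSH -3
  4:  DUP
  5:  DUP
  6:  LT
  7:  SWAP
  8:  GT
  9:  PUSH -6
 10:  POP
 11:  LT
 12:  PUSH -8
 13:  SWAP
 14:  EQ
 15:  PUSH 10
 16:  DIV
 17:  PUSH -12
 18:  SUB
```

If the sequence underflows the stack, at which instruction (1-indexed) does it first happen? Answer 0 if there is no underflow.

PUSH 9  : 9
POP     : (empty)
PUSH -3 : -3
DUP     : -3 -3
DUP     : -3 -3 -3
LT      : -3 0
SWAP    : 0 -3
GT      : 1
PUSH -6 : 1 -6
POP     : 1
LT  — needs 2 operands, stack has 1 → underflow

11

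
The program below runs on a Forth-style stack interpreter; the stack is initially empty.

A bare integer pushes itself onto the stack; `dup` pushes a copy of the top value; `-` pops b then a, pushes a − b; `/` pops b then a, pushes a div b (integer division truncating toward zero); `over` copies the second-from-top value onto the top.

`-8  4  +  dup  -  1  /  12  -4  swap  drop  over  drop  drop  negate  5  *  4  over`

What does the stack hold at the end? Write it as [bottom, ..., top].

-8     -> [-8]
4      -> [-8, 4]
+      -> [-4]
dup    -> [-4, -4]
-      -> [0]
1      -> [0, 1]
/      -> [0]
12     -> [0, 12]
-4     -> [0, 12, -4]
swap   -> [0, -4, 12]
drop   -> [0, -4]
over   -> [0, -4, 0]
drop   -> [0, -4]
drop   -> [0]
negate -> [0]
5      -> [0, 5]
*      -> [0]
4      -> [0, 4]
over   -> [0, 4, 0]

[0, 4, 0]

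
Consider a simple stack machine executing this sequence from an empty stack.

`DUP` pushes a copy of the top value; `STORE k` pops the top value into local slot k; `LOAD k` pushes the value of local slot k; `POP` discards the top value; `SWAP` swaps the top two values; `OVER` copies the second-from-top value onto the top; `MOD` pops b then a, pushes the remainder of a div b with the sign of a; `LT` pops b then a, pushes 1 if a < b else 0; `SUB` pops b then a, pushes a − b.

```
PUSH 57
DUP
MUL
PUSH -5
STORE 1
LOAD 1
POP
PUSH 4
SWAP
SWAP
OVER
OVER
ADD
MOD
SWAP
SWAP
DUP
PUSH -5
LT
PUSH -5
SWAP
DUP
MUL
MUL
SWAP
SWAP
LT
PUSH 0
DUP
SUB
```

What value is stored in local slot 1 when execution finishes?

PUSH 57  57
DUP      57 57
MUL      3249
PUSH -5  3249 -5
STORE 1  3249
LOAD 1   3249 -5
POP      3249
PUSH 4   3249 4
SWAP     4 3249
SWAP     3249 4
OVER     3249 4 3249
OVER     3249 4 3249 4
ADD      3249 4 3253
MOD      3249 4
SWAP     4 3249
SWAP     3249 4
DUP      3249 4 4
PUSH -5  3249 4 4 -5
LT       3249 4 0
PUSH -5  3249 4 0 -5
SWAP     3249 4 -5 0
DUP      3249 4 -5 0 0
MUL      3249 4 -5 0
MUL      3249 4 0
SWAP     3249 0 4
SWAP     3249 4 0
LT       3249 0
PUSH 0   3249 0 0
DUP      3249 0 0 0
SUB      3249 0 0

-5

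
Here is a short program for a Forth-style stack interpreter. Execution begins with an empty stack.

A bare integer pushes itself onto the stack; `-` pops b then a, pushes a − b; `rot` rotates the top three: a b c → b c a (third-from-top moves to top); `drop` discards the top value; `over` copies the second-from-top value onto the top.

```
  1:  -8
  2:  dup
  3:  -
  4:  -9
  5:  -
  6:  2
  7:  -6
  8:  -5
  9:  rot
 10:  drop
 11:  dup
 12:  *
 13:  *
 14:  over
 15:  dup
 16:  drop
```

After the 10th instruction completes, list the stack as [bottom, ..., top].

-8   -> [-8]
dup  -> [-8, -8]
-    -> [0]
-9   -> [0, -9]
-    -> [9]
2    -> [9, 2]
-6   -> [9, 2, -6]
-5   -> [9, 2, -6, -5]
rot  -> [9, -6, -5, 2]
drop -> [9, -6, -5]

[9, -6, -5]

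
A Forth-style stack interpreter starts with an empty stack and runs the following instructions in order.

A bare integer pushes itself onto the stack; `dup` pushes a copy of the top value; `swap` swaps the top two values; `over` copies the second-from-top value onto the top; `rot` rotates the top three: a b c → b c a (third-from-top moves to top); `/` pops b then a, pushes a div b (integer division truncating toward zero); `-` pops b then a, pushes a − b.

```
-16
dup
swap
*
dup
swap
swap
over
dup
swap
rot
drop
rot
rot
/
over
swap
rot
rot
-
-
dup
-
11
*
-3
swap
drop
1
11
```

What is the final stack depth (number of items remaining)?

-16  : [-16]
dup  : [-16, -16]
swap : [-16, -16]
*    : [256]
dup  : [256, 256]
swap : [256, 256]
swap : [256, 256]
over : [256, 256, 256]
dup  : [256, 256, 256, 256]
swap : [256, 256, 256, 256]
rot  : [256, 256, 256, 256]
drop : [256, 256, 256]
rot  : [256, 256, 256]
rot  : [256, 256, 256]
/    : [256, 1]
over : [256, 1, 256]
swap : [256, 256, 1]
rot  : [256, 1, 256]
rot  : [1, 256, 256]
-    : [1, 0]
-    : [1]
dup  : [1, 1]
-    : [0]
11   : [0, 11]
*    : [0]
-3   : [0, -3]
swap : [-3, 0]
drop : [-3]
1    : [-3, 1]
11   : [-3, 1, 11]

3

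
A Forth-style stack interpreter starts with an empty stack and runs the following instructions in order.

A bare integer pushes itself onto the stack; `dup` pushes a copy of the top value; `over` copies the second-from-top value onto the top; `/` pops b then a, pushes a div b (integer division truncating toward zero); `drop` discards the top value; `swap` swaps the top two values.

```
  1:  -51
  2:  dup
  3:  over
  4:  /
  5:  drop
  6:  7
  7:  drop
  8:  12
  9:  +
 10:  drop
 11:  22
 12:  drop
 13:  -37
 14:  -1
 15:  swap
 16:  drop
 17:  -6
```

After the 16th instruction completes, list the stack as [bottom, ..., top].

[-1]

-51   [-51]
dup   [-51, -51]
over  [-51, -51, -51]
/     [-51, 1]
drop  [-51]
7     [-51, 7]
drop  [-51]
12    [-51, 12]
+     [-39]
drop  []
22    [22]
drop  []
-37   [-37]
-1    [-37, -1]
swap  [-1, -37]
drop  [-1]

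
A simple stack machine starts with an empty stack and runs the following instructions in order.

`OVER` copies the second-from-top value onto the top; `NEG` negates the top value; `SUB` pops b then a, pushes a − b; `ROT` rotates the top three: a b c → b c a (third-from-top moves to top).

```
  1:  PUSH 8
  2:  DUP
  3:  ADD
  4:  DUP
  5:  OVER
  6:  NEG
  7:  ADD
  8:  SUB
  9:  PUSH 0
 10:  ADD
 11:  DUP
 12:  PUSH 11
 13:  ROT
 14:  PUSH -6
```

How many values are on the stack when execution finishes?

4

PUSH 8  → [8]
DUP     → [8, 8]
ADD     → [16]
DUP     → [16, 16]
OVER    → [16, 16, 16]
NEG     → [16, 16, -16]
ADD     → [16, 0]
SUB     → [16]
PUSH 0  → [16, 0]
ADD     → [16]
DUP     → [16, 16]
PUSH 11 → [16, 16, 11]
ROT     → [16, 11, 16]
PUSH -6 → [16, 11, 16, -6]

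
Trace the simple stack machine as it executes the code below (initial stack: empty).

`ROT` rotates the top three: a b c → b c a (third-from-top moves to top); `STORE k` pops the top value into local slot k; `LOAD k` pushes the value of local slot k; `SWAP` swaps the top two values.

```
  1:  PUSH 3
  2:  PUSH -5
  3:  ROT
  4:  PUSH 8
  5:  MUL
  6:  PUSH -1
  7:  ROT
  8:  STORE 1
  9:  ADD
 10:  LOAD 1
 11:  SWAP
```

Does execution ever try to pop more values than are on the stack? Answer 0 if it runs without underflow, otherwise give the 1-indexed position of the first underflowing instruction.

3

PUSH 3   [3]
PUSH -5  [3, -5]
ROT  — needs 3 operands, stack has 2 → underflow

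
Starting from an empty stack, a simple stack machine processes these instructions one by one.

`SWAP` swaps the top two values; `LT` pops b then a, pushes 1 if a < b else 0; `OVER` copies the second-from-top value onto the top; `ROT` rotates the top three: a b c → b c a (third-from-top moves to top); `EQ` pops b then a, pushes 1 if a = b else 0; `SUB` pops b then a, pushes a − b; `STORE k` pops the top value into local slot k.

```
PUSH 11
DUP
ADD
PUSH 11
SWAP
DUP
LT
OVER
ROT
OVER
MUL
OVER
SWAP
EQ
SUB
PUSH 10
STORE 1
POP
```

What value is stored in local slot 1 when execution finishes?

10

PUSH 11  11
DUP      11 11
ADD      22
PUSH 11  22 11
SWAP     11 22
DUP      11 22 22
LT       11 0
OVER     11 0 11
ROT      0 11 11
OVER     0 11 11 11
MUL      0 11 121
OVER     0 11 121 11
SWAP     0 11 11 121
EQ       0 11 0
SUB      0 11
PUSH 10  0 11 10
STORE 1  0 11
POP      0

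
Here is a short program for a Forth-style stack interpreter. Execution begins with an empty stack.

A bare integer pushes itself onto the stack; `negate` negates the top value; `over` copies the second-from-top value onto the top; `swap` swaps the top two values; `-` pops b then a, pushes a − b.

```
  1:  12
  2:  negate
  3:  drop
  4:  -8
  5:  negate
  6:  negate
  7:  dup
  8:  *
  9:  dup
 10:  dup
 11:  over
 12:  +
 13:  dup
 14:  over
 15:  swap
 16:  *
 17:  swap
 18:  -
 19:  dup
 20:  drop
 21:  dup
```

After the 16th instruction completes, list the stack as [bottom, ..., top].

12     → 12
negate → -12
drop   → (empty)
-8     → -8
negate → 8
negate → -8
dup    → -8 -8
*      → 64
dup    → 64 64
dup    → 64 64 64
over   → 64 64 64 64
+      → 64 64 128
dup    → 64 64 128 128
over   → 64 64 128 128 128
swap   → 64 64 128 128 128
*      → 64 64 128 16384

[64, 64, 128, 16384]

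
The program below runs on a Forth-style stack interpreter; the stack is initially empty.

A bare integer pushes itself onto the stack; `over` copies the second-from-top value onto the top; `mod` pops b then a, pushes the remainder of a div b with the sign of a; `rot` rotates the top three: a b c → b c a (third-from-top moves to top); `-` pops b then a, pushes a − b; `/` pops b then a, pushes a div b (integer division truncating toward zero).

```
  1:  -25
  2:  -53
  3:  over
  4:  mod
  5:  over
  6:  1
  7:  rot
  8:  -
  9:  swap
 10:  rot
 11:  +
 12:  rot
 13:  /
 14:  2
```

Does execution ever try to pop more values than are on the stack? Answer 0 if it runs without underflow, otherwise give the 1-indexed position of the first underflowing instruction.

12

-25  → -25
-53  → -25 -53
over → -25 -53 -25
mod  → -25 -3
over → -25 -3 -25
1    → -25 -3 -25 1
rot  → -25 -25 1 -3
-    → -25 -25 4
swap → -25 4 -25
rot  → 4 -25 -25
+    → 4 -50
rot  — needs 3 operands, stack has 2 → underflow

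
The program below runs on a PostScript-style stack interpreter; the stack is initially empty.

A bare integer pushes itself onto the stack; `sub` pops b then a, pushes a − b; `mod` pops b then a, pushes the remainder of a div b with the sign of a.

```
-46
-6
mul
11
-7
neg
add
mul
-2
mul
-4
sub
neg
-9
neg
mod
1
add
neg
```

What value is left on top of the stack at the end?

-6

-46 -> [-46]
-6  -> [-46, -6]
mul -> [276]
11  -> [276, 11]
-7  -> [276, 11, -7]
neg -> [276, 11, 7]
add -> [276, 18]
mul -> [4968]
-2  -> [4968, -2]
mul -> [-9936]
-4  -> [-9936, -4]
sub -> [-9932]
neg -> [9932]
-9  -> [9932, -9]
neg -> [9932, 9]
mod -> [5]
1   -> [5, 1]
add -> [6]
neg -> [-6]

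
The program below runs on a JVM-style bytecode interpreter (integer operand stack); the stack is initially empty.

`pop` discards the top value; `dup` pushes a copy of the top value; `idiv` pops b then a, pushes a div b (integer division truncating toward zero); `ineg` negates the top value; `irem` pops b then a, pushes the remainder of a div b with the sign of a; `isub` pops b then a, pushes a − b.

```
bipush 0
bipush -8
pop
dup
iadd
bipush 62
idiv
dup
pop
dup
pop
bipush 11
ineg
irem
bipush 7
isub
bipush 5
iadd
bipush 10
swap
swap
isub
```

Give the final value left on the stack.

-12

bipush 0  -> [0]
bipush -8 -> [0, -8]
pop       -> [0]
dup       -> [0, 0]
iadd      -> [0]
bipush 62 -> [0, 62]
idiv      -> [0]
dup       -> [0, 0]
pop       -> [0]
dup       -> [0, 0]
pop       -> [0]
bipush 11 -> [0, 11]
ineg      -> [0, -11]
irem      -> [0]
bipush 7  -> [0, 7]
isub      -> [-7]
bipush 5  -> [-7, 5]
iadd      -> [-2]
bipush 10 -> [-2, 10]
swap      -> [10, -2]
swap      -> [-2, 10]
isub      -> [-12]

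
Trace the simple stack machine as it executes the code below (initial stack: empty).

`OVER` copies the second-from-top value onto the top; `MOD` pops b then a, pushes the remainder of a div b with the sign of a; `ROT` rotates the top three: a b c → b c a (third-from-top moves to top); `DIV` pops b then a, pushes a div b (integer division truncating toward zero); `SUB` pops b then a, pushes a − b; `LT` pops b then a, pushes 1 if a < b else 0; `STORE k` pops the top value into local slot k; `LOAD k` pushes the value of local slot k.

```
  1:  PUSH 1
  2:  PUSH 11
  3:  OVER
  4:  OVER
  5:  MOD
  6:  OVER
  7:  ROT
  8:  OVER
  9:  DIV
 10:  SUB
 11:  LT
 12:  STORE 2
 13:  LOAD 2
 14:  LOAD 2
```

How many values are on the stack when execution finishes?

PUSH 1  → [1]
PUSH 11 → [1, 11]
OVER    → [1, 11, 1]
OVER    → [1, 11, 1, 11]
MOD     → [1, 11, 1]
OVER    → [1, 11, 1, 11]
ROT     → [1, 1, 11, 11]
OVER    → [1, 1, 11, 11, 11]
DIV     → [1, 1, 11, 1]
SUB     → [1, 1, 10]
LT      → [1, 1]
STORE 2 → [1]
LOAD 2  → [1, 1]
LOAD 2  → [1, 1, 1]

3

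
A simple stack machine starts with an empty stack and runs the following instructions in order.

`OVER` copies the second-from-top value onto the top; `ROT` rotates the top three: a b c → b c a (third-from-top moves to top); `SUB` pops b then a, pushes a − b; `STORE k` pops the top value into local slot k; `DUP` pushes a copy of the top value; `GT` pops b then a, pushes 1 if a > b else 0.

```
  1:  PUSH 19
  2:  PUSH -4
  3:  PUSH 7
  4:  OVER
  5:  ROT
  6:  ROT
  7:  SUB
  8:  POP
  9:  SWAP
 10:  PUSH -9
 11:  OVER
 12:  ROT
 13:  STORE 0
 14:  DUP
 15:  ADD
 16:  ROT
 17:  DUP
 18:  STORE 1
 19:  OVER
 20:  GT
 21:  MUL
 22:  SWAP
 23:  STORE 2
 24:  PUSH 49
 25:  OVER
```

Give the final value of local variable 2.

PUSH 19 -> 19
PUSH -4 -> 19 -4
PUSH 7  -> 19 -4 7
OVER    -> 19 -4 7 -4
ROT     -> 19 7 -4 -4
ROT     -> 19 -4 -4 7
SUB     -> 19 -4 -11
POP     -> 19 -4
SWAP    -> -4 19
PUSH -9 -> -4 19 -9
OVER    -> -4 19 -9 19
ROT     -> -4 -9 19 19
STORE 0 -> -4 -9 19
DUP     -> -4 -9 19 19
ADD     -> -4 -9 38
ROT     -> -9 38 -4
DUP     -> -9 38 -4 -4
STORE 1 -> -9 38 -4
OVER    -> -9 38 -4 38
GT      -> -9 38 0
MUL     -> -9 0
SWAP    -> 0 -9
STORE 2 -> 0
PUSH 49 -> 0 49
OVER    -> 0 49 0

-9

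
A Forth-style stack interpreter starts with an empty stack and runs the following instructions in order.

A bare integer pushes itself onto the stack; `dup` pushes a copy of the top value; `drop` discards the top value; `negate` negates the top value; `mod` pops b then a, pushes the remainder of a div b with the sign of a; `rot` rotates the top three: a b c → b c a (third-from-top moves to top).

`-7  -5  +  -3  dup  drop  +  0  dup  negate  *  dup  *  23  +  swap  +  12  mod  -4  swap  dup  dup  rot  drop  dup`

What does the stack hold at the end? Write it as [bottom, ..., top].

[-4, 8, 8, 8]

-7     -> -7
-5     -> -7 -5
+      -> -12
-3     -> -12 -3
dup    -> -12 -3 -3
drop   -> -12 -3
+      -> -15
0      -> -15 0
dup    -> -15 0 0
negate -> -15 0 0
*      -> -15 0
dup    -> -15 0 0
*      -> -15 0
23     -> -15 0 23
+      -> -15 23
swap   -> 23 -15
+      -> 8
12     -> 8 12
mod    -> 8
-4     -> 8 -4
swap   -> -4 8
dup    -> -4 8 8
dup    -> -4 8 8 8
rot    -> -4 8 8 8
drop   -> -4 8 8
dup    -> -4 8 8 8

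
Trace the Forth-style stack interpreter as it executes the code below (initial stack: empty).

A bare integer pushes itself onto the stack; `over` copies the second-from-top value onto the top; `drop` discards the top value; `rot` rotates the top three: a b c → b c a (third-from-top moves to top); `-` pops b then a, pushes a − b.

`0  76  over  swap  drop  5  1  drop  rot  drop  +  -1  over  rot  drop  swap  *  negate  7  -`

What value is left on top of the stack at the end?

-2

0      → 0
76     → 0 76
over   → 0 76 0
swap   → 0 0 76
drop   → 0 0
5      → 0 0 5
1      → 0 0 5 1
drop   → 0 0 5
rot    → 0 5 0
drop   → 0 5
+      → 5
-1     → 5 -1
over   → 5 -1 5
rot    → -1 5 5
drop   → -1 5
swap   → 5 -1
*      → -5
negate → 5
7      → 5 7
-      → -2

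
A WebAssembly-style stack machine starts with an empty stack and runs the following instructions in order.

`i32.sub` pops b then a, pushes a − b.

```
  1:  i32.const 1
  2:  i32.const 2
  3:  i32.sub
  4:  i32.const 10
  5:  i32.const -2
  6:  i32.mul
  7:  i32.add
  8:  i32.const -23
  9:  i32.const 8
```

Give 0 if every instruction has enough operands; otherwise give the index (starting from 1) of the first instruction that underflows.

0

i32.const 1   -> 1
i32.const 2   -> 1 2
i32.sub       -> -1
i32.const 10  -> -1 10
i32.const -2  -> -1 10 -2
i32.mul       -> -1 -20
i32.add       -> -21
i32.const -23 -> -21 -23
i32.const 8   -> -21 -23 8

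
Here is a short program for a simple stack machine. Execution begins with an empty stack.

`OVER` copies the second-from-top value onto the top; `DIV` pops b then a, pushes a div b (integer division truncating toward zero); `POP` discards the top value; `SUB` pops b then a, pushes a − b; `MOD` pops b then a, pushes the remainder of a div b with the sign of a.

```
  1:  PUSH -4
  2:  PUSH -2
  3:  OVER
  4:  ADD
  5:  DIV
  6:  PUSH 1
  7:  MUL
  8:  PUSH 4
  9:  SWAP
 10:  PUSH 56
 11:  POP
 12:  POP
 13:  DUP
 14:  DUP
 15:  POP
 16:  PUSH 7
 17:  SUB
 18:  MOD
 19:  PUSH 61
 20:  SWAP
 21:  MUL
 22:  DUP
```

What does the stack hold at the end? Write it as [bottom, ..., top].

PUSH -4  -4
PUSH -2  -4 -2
OVER     -4 -2 -4
ADD      -4 -6
DIV      0
PUSH 1   0 1
MUL      0
PUSH 4   0 4
SWAP     4 0
PUSH 56  4 0 56
POP      4 0
POP      4
DUP      4 4
DUP      4 4 4
POP      4 4
PUSH 7   4 4 7
SUB      4 -3
MOD      1
PUSH 61  1 61
SWAP     61 1
MUL      61
DUP      61 61

[61, 61]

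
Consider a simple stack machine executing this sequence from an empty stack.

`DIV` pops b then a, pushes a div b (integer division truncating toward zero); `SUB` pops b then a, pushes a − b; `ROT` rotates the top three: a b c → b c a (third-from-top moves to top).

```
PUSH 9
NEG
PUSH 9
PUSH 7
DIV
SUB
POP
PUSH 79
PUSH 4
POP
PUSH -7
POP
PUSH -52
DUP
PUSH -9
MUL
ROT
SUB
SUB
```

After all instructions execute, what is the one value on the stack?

PUSH 9   -> [9]
NEG      -> [-9]
PUSH 9   -> [-9, 9]
PUSH 7   -> [-9, 9, 7]
DIV      -> [-9, 1]
SUB      -> [-10]
POP      -> []
PUSH 79  -> [79]
PUSH 4   -> [79, 4]
POP      -> [79]
PUSH -7  -> [79, -7]
POP      -> [79]
PUSH -52 -> [79, -52]
DUP      -> [79, -52, -52]
PUSH -9  -> [79, -52, -52, -9]
MUL      -> [79, -52, 468]
ROT      -> [-52, 468, 79]
SUB      -> [-52, 389]
SUB      -> [-441]

-441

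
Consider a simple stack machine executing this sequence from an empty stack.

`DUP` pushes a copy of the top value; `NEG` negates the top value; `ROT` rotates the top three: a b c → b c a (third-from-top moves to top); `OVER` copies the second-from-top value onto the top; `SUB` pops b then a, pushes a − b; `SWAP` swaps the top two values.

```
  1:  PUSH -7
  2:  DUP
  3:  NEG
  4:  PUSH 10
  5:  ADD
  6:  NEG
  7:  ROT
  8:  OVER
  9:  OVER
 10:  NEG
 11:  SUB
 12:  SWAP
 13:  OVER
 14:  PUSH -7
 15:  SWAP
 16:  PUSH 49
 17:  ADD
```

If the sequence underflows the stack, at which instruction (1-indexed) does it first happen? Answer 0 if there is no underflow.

7

PUSH -7 → -7
DUP     → -7 -7
NEG     → -7 7
PUSH 10 → -7 7 10
ADD     → -7 17
NEG     → -7 -17
ROT  — needs 3 operands, stack has 2 → underflow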